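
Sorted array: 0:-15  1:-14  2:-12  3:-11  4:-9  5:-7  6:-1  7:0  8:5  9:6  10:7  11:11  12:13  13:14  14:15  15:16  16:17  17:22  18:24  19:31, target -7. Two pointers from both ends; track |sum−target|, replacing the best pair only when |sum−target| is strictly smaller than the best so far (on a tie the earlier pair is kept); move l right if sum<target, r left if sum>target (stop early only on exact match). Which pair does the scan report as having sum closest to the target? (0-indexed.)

[0,19] -15+31=16 d=23 * → r--
[0,18] -15+24=9 d=16 * → r--
[0,17] -15+22=7 d=14 * → r--
[0,16] -15+17=2 d=9 * → r--
[0,15] -15+16=1 d=8 * → r--
[0,14] -15+15=0 d=7 * → r--
[0,13] -15+14=-1 d=6 * → r--
[0,12] -15+13=-2 d=5 * → r--
[0,11] -15+11=-4 d=3 * → r--
[0,10] -15+7=-8 d=1 * → l++
[1,10] -14+7=-7 d=0 * → stop

pair (-14, 7) with sum -7 (|Δ|=0)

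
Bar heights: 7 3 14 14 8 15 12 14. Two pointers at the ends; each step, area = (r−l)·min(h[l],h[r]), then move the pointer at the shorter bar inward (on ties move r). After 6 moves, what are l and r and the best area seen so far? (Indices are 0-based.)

[0,7] min(7,14)*7=49 best=49 * → l++
[1,7] min(3,14)*6=18 best=49 → l++
[2,7] min(14,14)*5=70 best=70 * → r--
[2,6] min(14,12)*4=48 best=70 → r--
[2,5] min(14,15)*3=42 best=70 → l++
[3,5] min(14,15)*2=28 best=70 → l++

l=4, r=5, best area=70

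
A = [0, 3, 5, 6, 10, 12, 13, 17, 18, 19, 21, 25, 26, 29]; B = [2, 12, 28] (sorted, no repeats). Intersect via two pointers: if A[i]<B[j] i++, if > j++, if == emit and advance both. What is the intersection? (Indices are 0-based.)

[i=0,j=0] 0<2 → i++
[i=1,j=0] 3>2 → j++
[i=1,j=1] 3<12 → i++
[i=2,j=1] 5<12 → i++
[i=3,j=1] 6<12 → i++
[i=4,j=1] 10<12 → i++
[i=5,j=1] 12==12 emit → i++,j++
[i=6,j=2] 13<28 → i++
[i=7,j=2] 17<28 → i++
[i=8,j=2] 18<28 → i++
[i=9,j=2] 19<28 → i++
[i=10,j=2] 21<28 → i++
[i=11,j=2] 25<28 → i++
[i=12,j=2] 26<28 → i++
[i=13,j=2] 29>28 → j++

intersection = [12]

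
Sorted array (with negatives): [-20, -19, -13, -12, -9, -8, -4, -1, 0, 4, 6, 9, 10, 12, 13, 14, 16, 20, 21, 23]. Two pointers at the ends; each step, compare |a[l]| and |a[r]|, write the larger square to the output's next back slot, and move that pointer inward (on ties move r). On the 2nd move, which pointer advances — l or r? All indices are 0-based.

r

l=0 r=19: |-20|<=|23| out[19]=529, r--
l=0 r=18: |-20|<=|21| out[18]=441, r--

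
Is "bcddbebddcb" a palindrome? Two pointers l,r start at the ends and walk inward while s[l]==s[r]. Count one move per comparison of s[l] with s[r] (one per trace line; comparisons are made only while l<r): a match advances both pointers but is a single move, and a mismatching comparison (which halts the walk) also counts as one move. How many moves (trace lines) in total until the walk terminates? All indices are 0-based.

5 moves

[0,10] 'b'=='b' → l++,r--
[1,9] 'c'=='c' → l++,r--
[2,8] 'd'=='d' → l++,r--
[3,7] 'd'=='d' → l++,r--
[4,6] 'b'=='b' → l++,r--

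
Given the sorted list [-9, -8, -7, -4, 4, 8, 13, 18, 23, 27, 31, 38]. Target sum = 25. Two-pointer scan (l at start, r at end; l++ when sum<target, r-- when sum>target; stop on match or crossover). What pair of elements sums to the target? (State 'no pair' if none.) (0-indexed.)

l=0 r=11: -9+38=29 >25, r--
l=0 r=10: -9+31=22 <25, l++
l=1 r=10: -8+31=23 <25, l++
l=2 r=10: -7+31=24 <25, l++
l=3 r=10: -4+31=27 >25, r--
l=3 r=9: -4+27=23 <25, l++
l=4 r=9: 4+27=31 >25, r--
l=4 r=8: 4+23=27 >25, r--
l=4 r=7: 4+18=22 <25, l++
l=5 r=7: 8+18=26 >25, r--
l=5 r=6: 8+13=21 <25, l++

no pair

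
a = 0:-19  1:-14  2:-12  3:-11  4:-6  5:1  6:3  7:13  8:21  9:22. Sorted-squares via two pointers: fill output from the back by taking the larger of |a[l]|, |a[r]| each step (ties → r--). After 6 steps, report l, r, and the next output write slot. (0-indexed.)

l=3, r=6, next write slot=3

[0,9] |-19|<=|22| out[9]=484 → r--
[0,8] |-19|<=|21| out[8]=441 → r--
[0,7] |-19|>|13| out[7]=361 → l++
[1,7] |-14|>|13| out[6]=196 → l++
[2,7] |-12|<=|13| out[5]=169 → r--
[2,6] |-12|>|3| out[4]=144 → l++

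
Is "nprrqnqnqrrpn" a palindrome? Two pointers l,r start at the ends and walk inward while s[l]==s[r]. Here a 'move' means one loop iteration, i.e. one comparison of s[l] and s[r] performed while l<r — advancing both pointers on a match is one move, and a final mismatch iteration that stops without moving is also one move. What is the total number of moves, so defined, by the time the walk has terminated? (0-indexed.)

[0,12] 'n'=='n' → l++,r--
[1,11] 'p'=='p' → l++,r--
[2,10] 'r'=='r' → l++,r--
[3,9] 'r'=='r' → l++,r--
[4,8] 'q'=='q' → l++,r--
[5,7] 'n'=='n' → l++,r--

6 moves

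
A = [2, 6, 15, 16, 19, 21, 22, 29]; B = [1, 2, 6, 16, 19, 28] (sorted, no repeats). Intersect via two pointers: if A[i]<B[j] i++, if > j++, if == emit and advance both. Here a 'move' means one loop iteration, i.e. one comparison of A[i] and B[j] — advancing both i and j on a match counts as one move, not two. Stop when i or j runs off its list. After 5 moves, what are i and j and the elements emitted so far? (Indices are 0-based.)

i=4, j=4, emitted=[2, 6, 16]

[i=0,j=0] 2>1 → j++
[i=0,j=1] 2==2 emit → i++,j++
[i=1,j=2] 6==6 emit → i++,j++
[i=2,j=3] 15<16 → i++
[i=3,j=3] 16==16 emit → i++,j++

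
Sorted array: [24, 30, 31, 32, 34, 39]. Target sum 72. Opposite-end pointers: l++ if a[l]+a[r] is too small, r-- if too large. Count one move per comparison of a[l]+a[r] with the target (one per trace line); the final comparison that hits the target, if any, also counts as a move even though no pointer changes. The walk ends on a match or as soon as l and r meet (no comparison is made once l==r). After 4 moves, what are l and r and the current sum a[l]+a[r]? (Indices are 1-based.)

l=1 r=6: 24+39=63 <72, l++
l=2 r=6: 30+39=69 <72, l++
l=3 r=6: 31+39=70 <72, l++
l=4 r=6: 32+39=71 <72, l++

l=5, r=6, sum=73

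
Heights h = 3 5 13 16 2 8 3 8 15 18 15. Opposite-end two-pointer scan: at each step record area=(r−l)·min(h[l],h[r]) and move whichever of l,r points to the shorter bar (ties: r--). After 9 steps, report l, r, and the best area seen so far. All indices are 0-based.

[0,10] min(3,15)*10=30 best=30 * → l++
[1,10] min(5,15)*9=45 best=45 * → l++
[2,10] min(13,15)*8=104 best=104 * → l++
[3,10] min(16,15)*7=105 best=105 * → r--
[3,9] min(16,18)*6=96 best=105 → l++
[4,9] min(2,18)*5=10 best=105 → l++
[5,9] min(8,18)*4=32 best=105 → l++
[6,9] min(3,18)*3=9 best=105 → l++
[7,9] min(8,18)*2=16 best=105 → l++

l=8, r=9, best area=105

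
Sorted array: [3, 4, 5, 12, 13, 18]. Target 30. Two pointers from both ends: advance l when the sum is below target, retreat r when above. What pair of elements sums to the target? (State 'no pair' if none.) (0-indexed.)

(12, 18)

[0,5] 3+18=21 <30 → l++
[1,5] 4+18=22 <30 → l++
[2,5] 5+18=23 <30 → l++
[3,5] 12+18=30 → found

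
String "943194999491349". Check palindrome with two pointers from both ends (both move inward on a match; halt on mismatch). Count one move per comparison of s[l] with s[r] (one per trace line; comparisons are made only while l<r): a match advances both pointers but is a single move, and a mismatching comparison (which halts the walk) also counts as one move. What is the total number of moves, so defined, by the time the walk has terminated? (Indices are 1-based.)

7 moves

[1,15] '9'=='9' → l++,r--
[2,14] '4'=='4' → l++,r--
[3,13] '3'=='3' → l++,r--
[4,12] '1'=='1' → l++,r--
[5,11] '9'=='9' → l++,r--
[6,10] '4'=='4' → l++,r--
[7,9] '9'=='9' → l++,r--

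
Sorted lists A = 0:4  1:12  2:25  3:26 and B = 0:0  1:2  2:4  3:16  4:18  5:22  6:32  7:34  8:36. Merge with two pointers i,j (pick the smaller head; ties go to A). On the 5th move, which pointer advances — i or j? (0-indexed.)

i=0 j=0: A[i]=4>B[j]=0 take 0, j++
i=0 j=1: A[i]=4>B[j]=2 take 2, j++
i=0 j=2: A[i]=4<=B[j]=4 take 4, i++
i=1 j=2: A[i]=12>B[j]=4 take 4, j++
i=1 j=3: A[i]=12<=B[j]=16 take 12, i++

i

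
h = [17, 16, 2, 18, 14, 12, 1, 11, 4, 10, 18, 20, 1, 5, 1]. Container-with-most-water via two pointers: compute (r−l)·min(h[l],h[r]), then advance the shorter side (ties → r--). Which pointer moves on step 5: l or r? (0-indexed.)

[0,14] min(17,1)*14=14 best=14 * → r--
[0,13] min(17,5)*13=65 best=65 * → r--
[0,12] min(17,1)*12=12 best=65 → r--
[0,11] min(17,20)*11=187 best=187 * → l++
[1,11] min(16,20)*10=160 best=187 → l++

l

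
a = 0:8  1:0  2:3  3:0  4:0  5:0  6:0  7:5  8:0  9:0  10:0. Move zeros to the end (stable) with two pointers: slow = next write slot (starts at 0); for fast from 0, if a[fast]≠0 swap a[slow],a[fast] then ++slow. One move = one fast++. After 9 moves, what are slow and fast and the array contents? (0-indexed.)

slow=0 fast=0: a[fast]=8≠0 swap→a[0]=8, slow++,fast++
slow=1 fast=1: a[fast]=0, fast++
slow=1 fast=2: a[fast]=3≠0 swap→a[1]=3, slow++,fast++
slow=2 fast=3: a[fast]=0, fast++
slow=2 fast=4: a[fast]=0, fast++
slow=2 fast=5: a[fast]=0, fast++
slow=2 fast=6: a[fast]=0, fast++
slow=2 fast=7: a[fast]=5≠0 swap→a[2]=5, slow++,fast++
slow=3 fast=8: a[fast]=0, fast++

slow=3, fast=9, a=[8, 3, 5, 0, 0, 0, 0, 0, 0, 0, 0]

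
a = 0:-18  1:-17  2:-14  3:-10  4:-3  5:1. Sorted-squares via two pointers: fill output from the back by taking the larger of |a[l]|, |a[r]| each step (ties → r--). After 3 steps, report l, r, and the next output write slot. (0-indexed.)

l=0 r=5: |-18|>|1| out[5]=324, l++
l=1 r=5: |-17|>|1| out[4]=289, l++
l=2 r=5: |-14|>|1| out[3]=196, l++

l=3, r=5, next write slot=2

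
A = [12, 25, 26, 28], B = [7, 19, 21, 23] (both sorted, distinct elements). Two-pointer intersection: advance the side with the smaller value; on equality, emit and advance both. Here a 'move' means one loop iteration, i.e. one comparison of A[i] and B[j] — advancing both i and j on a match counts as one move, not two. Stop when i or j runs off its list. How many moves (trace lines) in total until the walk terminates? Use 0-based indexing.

5 moves

i=0 j=0: 12>7, j++
i=0 j=1: 12<19, i++
i=1 j=1: 25>19, j++
i=1 j=2: 25>21, j++
i=1 j=3: 25>23, j++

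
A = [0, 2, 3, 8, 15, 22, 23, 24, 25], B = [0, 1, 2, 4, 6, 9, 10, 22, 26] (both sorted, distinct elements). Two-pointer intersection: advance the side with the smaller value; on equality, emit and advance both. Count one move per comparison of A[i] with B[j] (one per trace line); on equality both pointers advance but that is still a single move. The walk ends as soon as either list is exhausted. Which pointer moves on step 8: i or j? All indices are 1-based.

[i=1,j=1] 0==0 emit → i++,j++
[i=2,j=2] 2>1 → j++
[i=2,j=3] 2==2 emit → i++,j++
[i=3,j=4] 3<4 → i++
[i=4,j=4] 8>4 → j++
[i=4,j=5] 8>6 → j++
[i=4,j=6] 8<9 → i++
[i=5,j=6] 15>9 → j++

j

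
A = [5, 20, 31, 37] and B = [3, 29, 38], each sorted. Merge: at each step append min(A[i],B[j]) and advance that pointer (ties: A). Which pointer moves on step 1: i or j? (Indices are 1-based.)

i=1 j=1: A[i]=5>B[j]=3 take 3, j++

j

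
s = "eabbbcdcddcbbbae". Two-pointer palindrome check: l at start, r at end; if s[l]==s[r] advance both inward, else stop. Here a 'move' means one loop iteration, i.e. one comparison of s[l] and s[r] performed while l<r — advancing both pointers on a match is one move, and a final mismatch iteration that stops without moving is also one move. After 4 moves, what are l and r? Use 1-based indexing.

[1,16] 'e'=='e' → l++,r--
[2,15] 'a'=='a' → l++,r--
[3,14] 'b'=='b' → l++,r--
[4,13] 'b'=='b' → l++,r--

l=5, r=12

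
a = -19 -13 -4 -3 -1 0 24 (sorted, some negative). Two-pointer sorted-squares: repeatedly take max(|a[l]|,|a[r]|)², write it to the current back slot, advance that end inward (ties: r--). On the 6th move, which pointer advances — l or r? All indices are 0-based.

l=0 r=6: |-19|<=|24| out[6]=576, r--
l=0 r=5: |-19|>|0| out[5]=361, l++
l=1 r=5: |-13|>|0| out[4]=169, l++
l=2 r=5: |-4|>|0| out[3]=16, l++
l=3 r=5: |-3|>|0| out[2]=9, l++
l=4 r=5: |-1|>|0| out[1]=1, l++

l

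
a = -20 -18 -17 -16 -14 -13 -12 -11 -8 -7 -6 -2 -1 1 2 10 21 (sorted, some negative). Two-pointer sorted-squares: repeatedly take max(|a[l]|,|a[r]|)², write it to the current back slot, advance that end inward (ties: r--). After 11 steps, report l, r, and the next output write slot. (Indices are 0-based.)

l=9, r=14, next write slot=5

[0,16] |-20|<=|21| out[16]=441 → r--
[0,15] |-20|>|10| out[15]=400 → l++
[1,15] |-18|>|10| out[14]=324 → l++
[2,15] |-17|>|10| out[13]=289 → l++
[3,15] |-16|>|10| out[12]=256 → l++
[4,15] |-14|>|10| out[11]=196 → l++
[5,15] |-13|>|10| out[10]=169 → l++
[6,15] |-12|>|10| out[9]=144 → l++
[7,15] |-11|>|10| out[8]=121 → l++
[8,15] |-8|<=|10| out[7]=100 → r--
[8,14] |-8|>|2| out[6]=64 → l++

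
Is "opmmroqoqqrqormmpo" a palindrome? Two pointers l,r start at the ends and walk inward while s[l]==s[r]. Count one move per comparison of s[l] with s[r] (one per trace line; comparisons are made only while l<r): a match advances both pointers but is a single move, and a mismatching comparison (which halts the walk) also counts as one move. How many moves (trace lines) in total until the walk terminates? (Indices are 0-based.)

8 moves

[0,17] 'o'=='o' → l++,r--
[1,16] 'p'=='p' → l++,r--
[2,15] 'm'=='m' → l++,r--
[3,14] 'm'=='m' → l++,r--
[4,13] 'r'=='r' → l++,r--
[5,12] 'o'=='o' → l++,r--
[6,11] 'q'=='q' → l++,r--
[7,10] 'o'!='r' → stop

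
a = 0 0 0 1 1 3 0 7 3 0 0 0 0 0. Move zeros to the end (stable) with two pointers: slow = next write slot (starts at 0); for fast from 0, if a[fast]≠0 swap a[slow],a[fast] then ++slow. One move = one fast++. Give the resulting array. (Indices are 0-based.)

slow=0 fast=0: a[fast]=0, fast++
slow=0 fast=1: a[fast]=0, fast++
slow=0 fast=2: a[fast]=0, fast++
slow=0 fast=3: a[fast]=1≠0 swap→a[0]=1, slow++,fast++
slow=1 fast=4: a[fast]=1≠0 swap→a[1]=1, slow++,fast++
slow=2 fast=5: a[fast]=3≠0 swap→a[2]=3, slow++,fast++
slow=3 fast=6: a[fast]=0, fast++
slow=3 fast=7: a[fast]=7≠0 swap→a[3]=7, slow++,fast++
slow=4 fast=8: a[fast]=3≠0 swap→a[4]=3, slow++,fast++
slow=5 fast=9: a[fast]=0, fast++
slow=5 fast=10: a[fast]=0, fast++
slow=5 fast=11: a[fast]=0, fast++
slow=5 fast=12: a[fast]=0, fast++
slow=5 fast=13: a[fast]=0, fast++

[1, 1, 3, 7, 3, 0, 0, 0, 0, 0, 0, 0, 0, 0]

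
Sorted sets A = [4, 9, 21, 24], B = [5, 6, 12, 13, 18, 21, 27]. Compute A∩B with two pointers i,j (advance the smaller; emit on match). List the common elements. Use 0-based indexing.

[i=0,j=0] 4<5 → i++
[i=1,j=0] 9>5 → j++
[i=1,j=1] 9>6 → j++
[i=1,j=2] 9<12 → i++
[i=2,j=2] 21>12 → j++
[i=2,j=3] 21>13 → j++
[i=2,j=4] 21>18 → j++
[i=2,j=5] 21==21 emit → i++,j++
[i=3,j=6] 24<27 → i++

intersection = [21]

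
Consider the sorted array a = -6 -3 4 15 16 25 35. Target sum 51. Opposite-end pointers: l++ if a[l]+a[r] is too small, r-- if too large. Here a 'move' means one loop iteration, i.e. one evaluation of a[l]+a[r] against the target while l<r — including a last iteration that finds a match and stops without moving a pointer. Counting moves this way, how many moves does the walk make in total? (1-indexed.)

l=1 r=7: -6+35=29 <51, l++
l=2 r=7: -3+35=32 <51, l++
l=3 r=7: 4+35=39 <51, l++
l=4 r=7: 15+35=50 <51, l++
l=5 r=7: 16+35=51, found

5 moves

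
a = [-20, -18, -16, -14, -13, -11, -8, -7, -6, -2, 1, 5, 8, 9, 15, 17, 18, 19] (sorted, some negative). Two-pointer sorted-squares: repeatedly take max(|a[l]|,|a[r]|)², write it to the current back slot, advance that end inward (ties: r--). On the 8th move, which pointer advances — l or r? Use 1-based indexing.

l

l=1 r=18: |-20|>|19| out[18]=400, l++
l=2 r=18: |-18|<=|19| out[17]=361, r--
l=2 r=17: |-18|<=|18| out[16]=324, r--
l=2 r=16: |-18|>|17| out[15]=324, l++
l=3 r=16: |-16|<=|17| out[14]=289, r--
l=3 r=15: |-16|>|15| out[13]=256, l++
l=4 r=15: |-14|<=|15| out[12]=225, r--
l=4 r=14: |-14|>|9| out[11]=196, l++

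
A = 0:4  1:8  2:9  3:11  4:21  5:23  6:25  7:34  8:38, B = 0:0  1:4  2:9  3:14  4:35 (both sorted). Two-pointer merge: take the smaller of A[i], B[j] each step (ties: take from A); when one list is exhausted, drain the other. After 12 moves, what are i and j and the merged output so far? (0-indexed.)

[i=0,j=0] A[i]=4>B[j]=0 take 0 → j++
[i=0,j=1] A[i]=4<=B[j]=4 take 4 → i++
[i=1,j=1] A[i]=8>B[j]=4 take 4 → j++
[i=1,j=2] A[i]=8<=B[j]=9 take 8 → i++
[i=2,j=2] A[i]=9<=B[j]=9 take 9 → i++
[i=3,j=2] A[i]=11>B[j]=9 take 9 → j++
[i=3,j=3] A[i]=11<=B[j]=14 take 11 → i++
[i=4,j=3] A[i]=21>B[j]=14 take 14 → j++
[i=4,j=4] A[i]=21<=B[j]=35 take 21 → i++
[i=5,j=4] A[i]=23<=B[j]=35 take 23 → i++
[i=6,j=4] A[i]=25<=B[j]=35 take 25 → i++
[i=7,j=4] A[i]=34<=B[j]=35 take 34 → i++

i=8, j=4, merged so far=[0, 4, 4, 8, 9, 9, 11, 14, 21, 23, 25, 34]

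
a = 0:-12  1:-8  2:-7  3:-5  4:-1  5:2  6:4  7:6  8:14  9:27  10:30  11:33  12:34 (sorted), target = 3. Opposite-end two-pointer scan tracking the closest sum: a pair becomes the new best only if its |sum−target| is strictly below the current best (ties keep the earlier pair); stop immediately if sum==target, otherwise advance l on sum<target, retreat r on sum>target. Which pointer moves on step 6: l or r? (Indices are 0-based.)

r

[0,12] -12+34=22 d=19 * → r--
[0,11] -12+33=21 d=18 * → r--
[0,10] -12+30=18 d=15 * → r--
[0,9] -12+27=15 d=12 * → r--
[0,8] -12+14=2 d=1 * → l++
[1,8] -8+14=6 d=3 → r--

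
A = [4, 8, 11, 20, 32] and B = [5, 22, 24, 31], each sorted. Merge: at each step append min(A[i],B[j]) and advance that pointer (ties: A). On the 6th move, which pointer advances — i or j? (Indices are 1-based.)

j

[i=1,j=1] A[i]=4<=B[j]=5 take 4 → i++
[i=2,j=1] A[i]=8>B[j]=5 take 5 → j++
[i=2,j=2] A[i]=8<=B[j]=22 take 8 → i++
[i=3,j=2] A[i]=11<=B[j]=22 take 11 → i++
[i=4,j=2] A[i]=20<=B[j]=22 take 20 → i++
[i=5,j=2] A[i]=32>B[j]=22 take 22 → j++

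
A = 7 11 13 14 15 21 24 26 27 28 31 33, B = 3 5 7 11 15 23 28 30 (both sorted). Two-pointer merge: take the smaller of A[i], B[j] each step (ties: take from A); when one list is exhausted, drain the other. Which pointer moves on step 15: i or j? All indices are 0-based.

[i=0,j=0] A[i]=7>B[j]=3 take 3 → j++
[i=0,j=1] A[i]=7>B[j]=5 take 5 → j++
[i=0,j=2] A[i]=7<=B[j]=7 take 7 → i++
[i=1,j=2] A[i]=11>B[j]=7 take 7 → j++
[i=1,j=3] A[i]=11<=B[j]=11 take 11 → i++
[i=2,j=3] A[i]=13>B[j]=11 take 11 → j++
[i=2,j=4] A[i]=13<=B[j]=15 take 13 → i++
[i=3,j=4] A[i]=14<=B[j]=15 take 14 → i++
[i=4,j=4] A[i]=15<=B[j]=15 take 15 → i++
[i=5,j=4] A[i]=21>B[j]=15 take 15 → j++
[i=5,j=5] A[i]=21<=B[j]=23 take 21 → i++
[i=6,j=5] A[i]=24>B[j]=23 take 23 → j++
[i=6,j=6] A[i]=24<=B[j]=28 take 24 → i++
[i=7,j=6] A[i]=26<=B[j]=28 take 26 → i++
[i=8,j=6] A[i]=27<=B[j]=28 take 27 → i++

i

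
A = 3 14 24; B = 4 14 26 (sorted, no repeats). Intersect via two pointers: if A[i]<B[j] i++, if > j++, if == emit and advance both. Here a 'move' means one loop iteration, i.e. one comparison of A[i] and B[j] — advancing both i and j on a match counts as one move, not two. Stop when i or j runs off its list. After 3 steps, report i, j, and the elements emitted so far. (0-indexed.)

[i=0,j=0] 3<4 → i++
[i=1,j=0] 14>4 → j++
[i=1,j=1] 14==14 emit → i++,j++

i=2, j=2, emitted=[14]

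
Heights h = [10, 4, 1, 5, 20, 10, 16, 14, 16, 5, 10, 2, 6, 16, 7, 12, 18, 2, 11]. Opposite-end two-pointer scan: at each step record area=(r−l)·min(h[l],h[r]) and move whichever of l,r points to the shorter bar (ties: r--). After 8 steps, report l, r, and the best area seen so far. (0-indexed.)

l=4, r=14, best area=216

l=0 r=18: min(10,11)*18=180 best=180 *, l++
l=1 r=18: min(4,11)*17=68 best=180, l++
l=2 r=18: min(1,11)*16=16 best=180, l++
l=3 r=18: min(5,11)*15=75 best=180, l++
l=4 r=18: min(20,11)*14=154 best=180, r--
l=4 r=17: min(20,2)*13=26 best=180, r--
l=4 r=16: min(20,18)*12=216 best=216 *, r--
l=4 r=15: min(20,12)*11=132 best=216, r--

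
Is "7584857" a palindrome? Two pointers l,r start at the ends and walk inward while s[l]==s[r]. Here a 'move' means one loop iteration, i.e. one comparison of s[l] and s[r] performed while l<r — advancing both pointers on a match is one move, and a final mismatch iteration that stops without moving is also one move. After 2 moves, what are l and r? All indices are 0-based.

l=2, r=4

l=0 r=6: '7'=='7', l++,r--
l=1 r=5: '5'=='5', l++,r--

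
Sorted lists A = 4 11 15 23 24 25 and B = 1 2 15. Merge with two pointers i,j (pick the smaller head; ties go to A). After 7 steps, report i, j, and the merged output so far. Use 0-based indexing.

i=4, j=3, merged so far=[1, 2, 4, 11, 15, 15, 23]

[i=0,j=0] A[i]=4>B[j]=1 take 1 → j++
[i=0,j=1] A[i]=4>B[j]=2 take 2 → j++
[i=0,j=2] A[i]=4<=B[j]=15 take 4 → i++
[i=1,j=2] A[i]=11<=B[j]=15 take 11 → i++
[i=2,j=2] A[i]=15<=B[j]=15 take 15 → i++
[i=3,j=2] A[i]=23>B[j]=15 take 15 → j++
[i=3,j=3] B done, take A[i]=23 → i++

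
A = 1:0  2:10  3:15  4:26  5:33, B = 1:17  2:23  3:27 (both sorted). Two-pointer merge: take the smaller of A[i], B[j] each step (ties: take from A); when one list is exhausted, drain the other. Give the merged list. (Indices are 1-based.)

[i=1,j=1] A[i]=0<=B[j]=17 take 0 → i++
[i=2,j=1] A[i]=10<=B[j]=17 take 10 → i++
[i=3,j=1] A[i]=15<=B[j]=17 take 15 → i++
[i=4,j=1] A[i]=26>B[j]=17 take 17 → j++
[i=4,j=2] A[i]=26>B[j]=23 take 23 → j++
[i=4,j=3] A[i]=26<=B[j]=27 take 26 → i++
[i=5,j=3] A[i]=33>B[j]=27 take 27 → j++
[i=5,j=4] B done, take A[i]=33 → i++

[0, 10, 15, 17, 23, 26, 27, 33]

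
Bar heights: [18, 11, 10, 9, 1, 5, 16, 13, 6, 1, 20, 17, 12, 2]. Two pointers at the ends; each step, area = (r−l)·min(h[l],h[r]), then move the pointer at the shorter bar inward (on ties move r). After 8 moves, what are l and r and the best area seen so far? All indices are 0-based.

l=5, r=10, best area=187

[0,13] min(18,2)*13=26 best=26 * → r--
[0,12] min(18,12)*12=144 best=144 * → r--
[0,11] min(18,17)*11=187 best=187 * → r--
[0,10] min(18,20)*10=180 best=187 → l++
[1,10] min(11,20)*9=99 best=187 → l++
[2,10] min(10,20)*8=80 best=187 → l++
[3,10] min(9,20)*7=63 best=187 → l++
[4,10] min(1,20)*6=6 best=187 → l++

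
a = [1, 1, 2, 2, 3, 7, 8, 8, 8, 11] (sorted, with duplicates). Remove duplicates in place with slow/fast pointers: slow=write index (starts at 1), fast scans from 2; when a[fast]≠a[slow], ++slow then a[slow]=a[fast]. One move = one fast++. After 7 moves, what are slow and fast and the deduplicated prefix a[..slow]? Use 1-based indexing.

(s=1,f=2) a[fast]=1=a[slow] dup → fast++
(s=1,f=3) a[fast]=2≠a[slow]=1 write a[2]=2 → slow++,fast++
(s=2,f=4) a[fast]=2=a[slow] dup → fast++
(s=2,f=5) a[fast]=3≠a[slow]=2 write a[3]=3 → slow++,fast++
(s=3,f=6) a[fast]=7≠a[slow]=3 write a[4]=7 → slow++,fast++
(s=4,f=7) a[fast]=8≠a[slow]=7 write a[5]=8 → slow++,fast++
(s=5,f=8) a[fast]=8=a[slow] dup → fast++

slow=5, fast=9, prefix=[1, 2, 3, 7, 8]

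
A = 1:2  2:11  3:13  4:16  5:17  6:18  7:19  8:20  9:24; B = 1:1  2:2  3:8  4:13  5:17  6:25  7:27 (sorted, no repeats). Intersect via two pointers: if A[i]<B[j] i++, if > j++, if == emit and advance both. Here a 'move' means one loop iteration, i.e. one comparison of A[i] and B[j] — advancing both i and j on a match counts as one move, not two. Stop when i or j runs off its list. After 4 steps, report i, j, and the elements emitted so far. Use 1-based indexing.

i=1 j=1: 2>1, j++
i=1 j=2: 2==2 emit, i++,j++
i=2 j=3: 11>8, j++
i=2 j=4: 11<13, i++

i=3, j=4, emitted=[2]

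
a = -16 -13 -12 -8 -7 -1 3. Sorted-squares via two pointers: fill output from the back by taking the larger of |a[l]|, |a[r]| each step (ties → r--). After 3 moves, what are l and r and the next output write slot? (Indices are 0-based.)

[0,6] |-16|>|3| out[6]=256 → l++
[1,6] |-13|>|3| out[5]=169 → l++
[2,6] |-12|>|3| out[4]=144 → l++

l=3, r=6, next write slot=3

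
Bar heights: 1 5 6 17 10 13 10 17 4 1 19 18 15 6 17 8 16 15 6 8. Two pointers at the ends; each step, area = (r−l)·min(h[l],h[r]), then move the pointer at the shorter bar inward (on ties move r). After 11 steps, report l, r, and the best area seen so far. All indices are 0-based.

l=0 r=19: min(1,8)*19=19 best=19 *, l++
l=1 r=19: min(5,8)*18=90 best=90 *, l++
l=2 r=19: min(6,8)*17=102 best=102 *, l++
l=3 r=19: min(17,8)*16=128 best=128 *, r--
l=3 r=18: min(17,6)*15=90 best=128, r--
l=3 r=17: min(17,15)*14=210 best=210 *, r--
l=3 r=16: min(17,16)*13=208 best=210, r--
l=3 r=15: min(17,8)*12=96 best=210, r--
l=3 r=14: min(17,17)*11=187 best=210, r--
l=3 r=13: min(17,6)*10=60 best=210, r--
l=3 r=12: min(17,15)*9=135 best=210, r--

l=3, r=11, best area=210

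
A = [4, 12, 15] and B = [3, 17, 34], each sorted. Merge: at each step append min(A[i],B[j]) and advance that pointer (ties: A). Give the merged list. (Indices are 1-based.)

i=1 j=1: A[i]=4>B[j]=3 take 3, j++
i=1 j=2: A[i]=4<=B[j]=17 take 4, i++
i=2 j=2: A[i]=12<=B[j]=17 take 12, i++
i=3 j=2: A[i]=15<=B[j]=17 take 15, i++
i=4 j=2: A done, take B[j]=17, j++
i=4 j=3: A done, take B[j]=34, j++

[3, 4, 12, 15, 17, 34]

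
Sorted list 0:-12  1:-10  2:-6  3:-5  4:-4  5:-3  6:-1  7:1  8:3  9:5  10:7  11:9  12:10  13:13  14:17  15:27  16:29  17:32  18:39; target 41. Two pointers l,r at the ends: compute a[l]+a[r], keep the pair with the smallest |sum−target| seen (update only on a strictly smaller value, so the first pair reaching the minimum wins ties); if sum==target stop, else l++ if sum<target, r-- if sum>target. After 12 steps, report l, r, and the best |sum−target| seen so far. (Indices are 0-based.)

[0,18] -12+39=27 d=14 * → l++
[1,18] -10+39=29 d=12 * → l++
[2,18] -6+39=33 d=8 * → l++
[3,18] -5+39=34 d=7 * → l++
[4,18] -4+39=35 d=6 * → l++
[5,18] -3+39=36 d=5 * → l++
[6,18] -1+39=38 d=3 * → l++
[7,18] 1+39=40 d=1 * → l++
[8,18] 3+39=42 d=1 → r--
[8,17] 3+32=35 d=6 → l++
[9,17] 5+32=37 d=4 → l++
[10,17] 7+32=39 d=2 → l++

l=11, r=17, best |Δ|=1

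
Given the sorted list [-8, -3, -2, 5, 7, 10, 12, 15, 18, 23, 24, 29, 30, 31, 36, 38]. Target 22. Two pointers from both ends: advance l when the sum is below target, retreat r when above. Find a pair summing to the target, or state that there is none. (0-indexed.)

[0,15] -8+38=30 >22 → r--
[0,14] -8+36=28 >22 → r--
[0,13] -8+31=23 >22 → r--
[0,12] -8+30=22 → found

(-8, 30)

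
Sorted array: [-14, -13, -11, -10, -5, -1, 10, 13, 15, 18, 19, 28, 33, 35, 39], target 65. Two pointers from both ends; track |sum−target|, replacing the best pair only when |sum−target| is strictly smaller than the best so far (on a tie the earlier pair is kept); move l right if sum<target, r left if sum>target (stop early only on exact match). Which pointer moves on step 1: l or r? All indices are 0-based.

l

[0,14] -14+39=25 d=40 * → l++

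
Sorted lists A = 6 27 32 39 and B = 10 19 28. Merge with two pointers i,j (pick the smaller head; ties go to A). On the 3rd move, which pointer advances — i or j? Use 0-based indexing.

j

[i=0,j=0] A[i]=6<=B[j]=10 take 6 → i++
[i=1,j=0] A[i]=27>B[j]=10 take 10 → j++
[i=1,j=1] A[i]=27>B[j]=19 take 19 → j++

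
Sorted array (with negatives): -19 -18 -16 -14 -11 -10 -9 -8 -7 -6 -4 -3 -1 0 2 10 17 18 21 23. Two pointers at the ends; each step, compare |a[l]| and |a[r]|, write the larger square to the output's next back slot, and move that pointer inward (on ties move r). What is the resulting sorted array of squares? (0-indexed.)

[0,19] |-19|<=|23| out[19]=529 → r--
[0,18] |-19|<=|21| out[18]=441 → r--
[0,17] |-19|>|18| out[17]=361 → l++
[1,17] |-18|<=|18| out[16]=324 → r--
[1,16] |-18|>|17| out[15]=324 → l++
[2,16] |-16|<=|17| out[14]=289 → r--
[2,15] |-16|>|10| out[13]=256 → l++
[3,15] |-14|>|10| out[12]=196 → l++
[4,15] |-11|>|10| out[11]=121 → l++
[5,15] |-10|<=|10| out[10]=100 → r--
[5,14] |-10|>|2| out[9]=100 → l++
[6,14] |-9|>|2| out[8]=81 → l++
[7,14] |-8|>|2| out[7]=64 → l++
[8,14] |-7|>|2| out[6]=49 → l++
[9,14] |-6|>|2| out[5]=36 → l++
[10,14] |-4|>|2| out[4]=16 → l++
[11,14] |-3|>|2| out[3]=9 → l++
[12,14] |-1|<=|2| out[2]=4 → r--
[12,13] |-1|>|0| out[1]=1 → l++
[13,13] |0|<=|0| out[0]=0 → r--

[0, 1, 4, 9, 16, 36, 49, 64, 81, 100, 100, 121, 196, 256, 289, 324, 324, 361, 441, 529]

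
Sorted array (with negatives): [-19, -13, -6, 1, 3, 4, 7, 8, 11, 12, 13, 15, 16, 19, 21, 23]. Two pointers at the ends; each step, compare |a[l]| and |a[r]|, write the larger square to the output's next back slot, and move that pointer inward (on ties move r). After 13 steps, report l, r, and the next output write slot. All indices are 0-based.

l=3, r=5, next write slot=2

[0,15] |-19|<=|23| out[15]=529 → r--
[0,14] |-19|<=|21| out[14]=441 → r--
[0,13] |-19|<=|19| out[13]=361 → r--
[0,12] |-19|>|16| out[12]=361 → l++
[1,12] |-13|<=|16| out[11]=256 → r--
[1,11] |-13|<=|15| out[10]=225 → r--
[1,10] |-13|<=|13| out[9]=169 → r--
[1,9] |-13|>|12| out[8]=169 → l++
[2,9] |-6|<=|12| out[7]=144 → r--
[2,8] |-6|<=|11| out[6]=121 → r--
[2,7] |-6|<=|8| out[5]=64 → r--
[2,6] |-6|<=|7| out[4]=49 → r--
[2,5] |-6|>|4| out[3]=36 → l++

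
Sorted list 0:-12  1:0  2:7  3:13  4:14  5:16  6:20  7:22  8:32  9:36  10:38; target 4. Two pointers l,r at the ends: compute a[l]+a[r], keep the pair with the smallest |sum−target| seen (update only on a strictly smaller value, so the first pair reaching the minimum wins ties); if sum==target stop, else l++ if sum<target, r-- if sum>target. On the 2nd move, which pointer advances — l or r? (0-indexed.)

[0,10] -12+38=26 d=22 * → r--
[0,9] -12+36=24 d=20 * → r--

r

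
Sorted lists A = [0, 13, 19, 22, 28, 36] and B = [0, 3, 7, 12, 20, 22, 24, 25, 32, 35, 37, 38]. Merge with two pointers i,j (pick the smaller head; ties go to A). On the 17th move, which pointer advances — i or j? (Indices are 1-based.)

j

[i=1,j=1] A[i]=0<=B[j]=0 take 0 → i++
[i=2,j=1] A[i]=13>B[j]=0 take 0 → j++
[i=2,j=2] A[i]=13>B[j]=3 take 3 → j++
[i=2,j=3] A[i]=13>B[j]=7 take 7 → j++
[i=2,j=4] A[i]=13>B[j]=12 take 12 → j++
[i=2,j=5] A[i]=13<=B[j]=20 take 13 → i++
[i=3,j=5] A[i]=19<=B[j]=20 take 19 → i++
[i=4,j=5] A[i]=22>B[j]=20 take 20 → j++
[i=4,j=6] A[i]=22<=B[j]=22 take 22 → i++
[i=5,j=6] A[i]=28>B[j]=22 take 22 → j++
[i=5,j=7] A[i]=28>B[j]=24 take 24 → j++
[i=5,j=8] A[i]=28>B[j]=25 take 25 → j++
[i=5,j=9] A[i]=28<=B[j]=32 take 28 → i++
[i=6,j=9] A[i]=36>B[j]=32 take 32 → j++
[i=6,j=10] A[i]=36>B[j]=35 take 35 → j++
[i=6,j=11] A[i]=36<=B[j]=37 take 36 → i++
[i=7,j=11] A done, take B[j]=37 → j++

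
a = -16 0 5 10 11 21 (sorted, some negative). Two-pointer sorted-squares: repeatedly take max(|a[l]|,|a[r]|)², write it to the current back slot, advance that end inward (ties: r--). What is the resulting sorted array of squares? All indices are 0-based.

[0,5] |-16|<=|21| out[5]=441 → r--
[0,4] |-16|>|11| out[4]=256 → l++
[1,4] |0|<=|11| out[3]=121 → r--
[1,3] |0|<=|10| out[2]=100 → r--
[1,2] |0|<=|5| out[1]=25 → r--
[1,1] |0|<=|0| out[0]=0 → r--

[0, 25, 100, 121, 256, 441]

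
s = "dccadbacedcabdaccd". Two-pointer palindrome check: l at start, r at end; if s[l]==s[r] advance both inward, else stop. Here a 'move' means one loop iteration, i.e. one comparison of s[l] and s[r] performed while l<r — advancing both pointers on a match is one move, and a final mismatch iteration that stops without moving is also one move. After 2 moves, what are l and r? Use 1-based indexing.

[1,18] 'd'=='d' → l++,r--
[2,17] 'c'=='c' → l++,r--

l=3, r=16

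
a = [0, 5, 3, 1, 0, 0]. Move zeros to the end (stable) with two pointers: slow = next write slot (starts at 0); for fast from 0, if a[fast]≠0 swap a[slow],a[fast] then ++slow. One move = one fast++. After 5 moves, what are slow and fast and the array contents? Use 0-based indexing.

slow=0 fast=0: a[fast]=0, fast++
slow=0 fast=1: a[fast]=5≠0 swap→a[0]=5, slow++,fast++
slow=1 fast=2: a[fast]=3≠0 swap→a[1]=3, slow++,fast++
slow=2 fast=3: a[fast]=1≠0 swap→a[2]=1, slow++,fast++
slow=3 fast=4: a[fast]=0, fast++

slow=3, fast=5, a=[5, 3, 1, 0, 0, 0]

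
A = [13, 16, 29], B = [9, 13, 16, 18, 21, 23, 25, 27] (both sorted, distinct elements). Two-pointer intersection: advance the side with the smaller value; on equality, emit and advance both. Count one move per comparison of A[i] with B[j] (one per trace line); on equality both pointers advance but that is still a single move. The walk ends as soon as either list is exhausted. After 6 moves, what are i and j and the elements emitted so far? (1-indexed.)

i=1 j=1: 13>9, j++
i=1 j=2: 13==13 emit, i++,j++
i=2 j=3: 16==16 emit, i++,j++
i=3 j=4: 29>18, j++
i=3 j=5: 29>21, j++
i=3 j=6: 29>23, j++

i=3, j=7, emitted=[13, 16]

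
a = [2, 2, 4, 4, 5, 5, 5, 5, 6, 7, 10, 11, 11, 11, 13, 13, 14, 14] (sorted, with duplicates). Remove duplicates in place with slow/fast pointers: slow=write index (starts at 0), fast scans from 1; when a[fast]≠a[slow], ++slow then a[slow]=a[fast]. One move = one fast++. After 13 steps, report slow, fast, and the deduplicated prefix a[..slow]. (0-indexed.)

(s=0,f=1) a[fast]=2=a[slow] dup → fast++
(s=0,f=2) a[fast]=4≠a[slow]=2 write a[1]=4 → slow++,fast++
(s=1,f=3) a[fast]=4=a[slow] dup → fast++
(s=1,f=4) a[fast]=5≠a[slow]=4 write a[2]=5 → slow++,fast++
(s=2,f=5) a[fast]=5=a[slow] dup → fast++
(s=2,f=6) a[fast]=5=a[slow] dup → fast++
(s=2,f=7) a[fast]=5=a[slow] dup → fast++
(s=2,f=8) a[fast]=6≠a[slow]=5 write a[3]=6 → slow++,fast++
(s=3,f=9) a[fast]=7≠a[slow]=6 write a[4]=7 → slow++,fast++
(s=4,f=10) a[fast]=10≠a[slow]=7 write a[5]=10 → slow++,fast++
(s=5,f=11) a[fast]=11≠a[slow]=10 write a[6]=11 → slow++,fast++
(s=6,f=12) a[fast]=11=a[slow] dup → fast++
(s=6,f=13) a[fast]=11=a[slow] dup → fast++

slow=6, fast=14, prefix=[2, 4, 5, 6, 7, 10, 11]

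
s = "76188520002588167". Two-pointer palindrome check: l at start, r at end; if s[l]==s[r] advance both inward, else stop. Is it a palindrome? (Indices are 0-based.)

palindrome

[0,16] '7'=='7' → l++,r--
[1,15] '6'=='6' → l++,r--
[2,14] '1'=='1' → l++,r--
[3,13] '8'=='8' → l++,r--
[4,12] '8'=='8' → l++,r--
[5,11] '5'=='5' → l++,r--
[6,10] '2'=='2' → l++,r--
[7,9] '0'=='0' → l++,r--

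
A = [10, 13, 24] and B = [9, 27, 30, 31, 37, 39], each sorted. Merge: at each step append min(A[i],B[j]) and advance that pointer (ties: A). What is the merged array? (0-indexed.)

[9, 10, 13, 24, 27, 30, 31, 37, 39]

[i=0,j=0] A[i]=10>B[j]=9 take 9 → j++
[i=0,j=1] A[i]=10<=B[j]=27 take 10 → i++
[i=1,j=1] A[i]=13<=B[j]=27 take 13 → i++
[i=2,j=1] A[i]=24<=B[j]=27 take 24 → i++
[i=3,j=1] A done, take B[j]=27 → j++
[i=3,j=2] A done, take B[j]=30 → j++
[i=3,j=3] A done, take B[j]=31 → j++
[i=3,j=4] A done, take B[j]=37 → j++
[i=3,j=5] A done, take B[j]=39 → j++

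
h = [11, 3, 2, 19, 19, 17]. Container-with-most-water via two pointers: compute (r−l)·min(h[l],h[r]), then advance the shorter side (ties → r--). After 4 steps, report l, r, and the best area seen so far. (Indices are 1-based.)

l=4, r=5, best area=55

l=1 r=6: min(11,17)*5=55 best=55 *, l++
l=2 r=6: min(3,17)*4=12 best=55, l++
l=3 r=6: min(2,17)*3=6 best=55, l++
l=4 r=6: min(19,17)*2=34 best=55, r--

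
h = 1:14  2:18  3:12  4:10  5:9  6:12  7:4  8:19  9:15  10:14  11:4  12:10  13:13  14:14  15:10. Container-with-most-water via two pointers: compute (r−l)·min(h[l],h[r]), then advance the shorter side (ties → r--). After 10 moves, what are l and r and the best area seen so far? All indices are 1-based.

[1,15] min(14,10)*14=140 best=140 * → r--
[1,14] min(14,14)*13=182 best=182 * → r--
[1,13] min(14,13)*12=156 best=182 → r--
[1,12] min(14,10)*11=110 best=182 → r--
[1,11] min(14,4)*10=40 best=182 → r--
[1,10] min(14,14)*9=126 best=182 → r--
[1,9] min(14,15)*8=112 best=182 → l++
[2,9] min(18,15)*7=105 best=182 → r--
[2,8] min(18,19)*6=108 best=182 → l++
[3,8] min(12,19)*5=60 best=182 → l++

l=4, r=8, best area=182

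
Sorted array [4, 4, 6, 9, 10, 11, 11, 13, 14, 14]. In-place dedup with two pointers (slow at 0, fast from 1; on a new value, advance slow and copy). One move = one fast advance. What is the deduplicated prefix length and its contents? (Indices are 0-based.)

length 7; prefix = [4, 6, 9, 10, 11, 13, 14]

(s=0,f=1) a[fast]=4=a[slow] dup → fast++
(s=0,f=2) a[fast]=6≠a[slow]=4 write a[1]=6 → slow++,fast++
(s=1,f=3) a[fast]=9≠a[slow]=6 write a[2]=9 → slow++,fast++
(s=2,f=4) a[fast]=10≠a[slow]=9 write a[3]=10 → slow++,fast++
(s=3,f=5) a[fast]=11≠a[slow]=10 write a[4]=11 → slow++,fast++
(s=4,f=6) a[fast]=11=a[slow] dup → fast++
(s=4,f=7) a[fast]=13≠a[slow]=11 write a[5]=13 → slow++,fast++
(s=5,f=8) a[fast]=14≠a[slow]=13 write a[6]=14 → slow++,fast++
(s=6,f=9) a[fast]=14=a[slow] dup → fast++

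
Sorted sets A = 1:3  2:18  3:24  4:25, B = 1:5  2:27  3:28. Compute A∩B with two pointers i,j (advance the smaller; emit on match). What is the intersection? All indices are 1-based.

intersection = []

[i=1,j=1] 3<5 → i++
[i=2,j=1] 18>5 → j++
[i=2,j=2] 18<27 → i++
[i=3,j=2] 24<27 → i++
[i=4,j=2] 25<27 → i++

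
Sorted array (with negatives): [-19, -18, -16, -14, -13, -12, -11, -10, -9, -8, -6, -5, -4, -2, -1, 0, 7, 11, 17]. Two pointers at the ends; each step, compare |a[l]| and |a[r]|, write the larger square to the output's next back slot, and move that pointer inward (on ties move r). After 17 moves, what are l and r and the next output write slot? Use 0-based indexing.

[0,18] |-19|>|17| out[18]=361 → l++
[1,18] |-18|>|17| out[17]=324 → l++
[2,18] |-16|<=|17| out[16]=289 → r--
[2,17] |-16|>|11| out[15]=256 → l++
[3,17] |-14|>|11| out[14]=196 → l++
[4,17] |-13|>|11| out[13]=169 → l++
[5,17] |-12|>|11| out[12]=144 → l++
[6,17] |-11|<=|11| out[11]=121 → r--
[6,16] |-11|>|7| out[10]=121 → l++
[7,16] |-10|>|7| out[9]=100 → l++
[8,16] |-9|>|7| out[8]=81 → l++
[9,16] |-8|>|7| out[7]=64 → l++
[10,16] |-6|<=|7| out[6]=49 → r--
[10,15] |-6|>|0| out[5]=36 → l++
[11,15] |-5|>|0| out[4]=25 → l++
[12,15] |-4|>|0| out[3]=16 → l++
[13,15] |-2|>|0| out[2]=4 → l++

l=14, r=15, next write slot=1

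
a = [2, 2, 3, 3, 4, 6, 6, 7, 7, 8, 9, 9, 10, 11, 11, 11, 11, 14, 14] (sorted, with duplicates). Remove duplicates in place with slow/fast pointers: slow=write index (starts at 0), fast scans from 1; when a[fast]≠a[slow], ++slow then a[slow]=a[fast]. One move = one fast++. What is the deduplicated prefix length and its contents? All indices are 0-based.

slow=0 fast=1: a[fast]=2=a[slow] dup, fast++
slow=0 fast=2: a[fast]=3≠a[slow]=2 write a[1]=3, slow++,fast++
slow=1 fast=3: a[fast]=3=a[slow] dup, fast++
slow=1 fast=4: a[fast]=4≠a[slow]=3 write a[2]=4, slow++,fast++
slow=2 fast=5: a[fast]=6≠a[slow]=4 write a[3]=6, slow++,fast++
slow=3 fast=6: a[fast]=6=a[slow] dup, fast++
slow=3 fast=7: a[fast]=7≠a[slow]=6 write a[4]=7, slow++,fast++
slow=4 fast=8: a[fast]=7=a[slow] dup, fast++
slow=4 fast=9: a[fast]=8≠a[slow]=7 write a[5]=8, slow++,fast++
slow=5 fast=10: a[fast]=9≠a[slow]=8 write a[6]=9, slow++,fast++
slow=6 fast=11: a[fast]=9=a[slow] dup, fast++
slow=6 fast=12: a[fast]=10≠a[slow]=9 write a[7]=10, slow++,fast++
slow=7 fast=13: a[fast]=11≠a[slow]=10 write a[8]=11, slow++,fast++
slow=8 fast=14: a[fast]=11=a[slow] dup, fast++
slow=8 fast=15: a[fast]=11=a[slow] dup, fast++
slow=8 fast=16: a[fast]=11=a[slow] dup, fast++
slow=8 fast=17: a[fast]=14≠a[slow]=11 write a[9]=14, slow++,fast++
slow=9 fast=18: a[fast]=14=a[slow] dup, fast++

length 10; prefix = [2, 3, 4, 6, 7, 8, 9, 10, 11, 14]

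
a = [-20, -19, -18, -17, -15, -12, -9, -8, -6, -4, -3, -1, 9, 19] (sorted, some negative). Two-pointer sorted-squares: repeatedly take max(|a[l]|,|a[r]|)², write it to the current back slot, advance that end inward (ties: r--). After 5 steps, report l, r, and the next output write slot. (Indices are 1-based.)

l=1 r=14: |-20|>|19| out[14]=400, l++
l=2 r=14: |-19|<=|19| out[13]=361, r--
l=2 r=13: |-19|>|9| out[12]=361, l++
l=3 r=13: |-18|>|9| out[11]=324, l++
l=4 r=13: |-17|>|9| out[10]=289, l++

l=5, r=13, next write slot=9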